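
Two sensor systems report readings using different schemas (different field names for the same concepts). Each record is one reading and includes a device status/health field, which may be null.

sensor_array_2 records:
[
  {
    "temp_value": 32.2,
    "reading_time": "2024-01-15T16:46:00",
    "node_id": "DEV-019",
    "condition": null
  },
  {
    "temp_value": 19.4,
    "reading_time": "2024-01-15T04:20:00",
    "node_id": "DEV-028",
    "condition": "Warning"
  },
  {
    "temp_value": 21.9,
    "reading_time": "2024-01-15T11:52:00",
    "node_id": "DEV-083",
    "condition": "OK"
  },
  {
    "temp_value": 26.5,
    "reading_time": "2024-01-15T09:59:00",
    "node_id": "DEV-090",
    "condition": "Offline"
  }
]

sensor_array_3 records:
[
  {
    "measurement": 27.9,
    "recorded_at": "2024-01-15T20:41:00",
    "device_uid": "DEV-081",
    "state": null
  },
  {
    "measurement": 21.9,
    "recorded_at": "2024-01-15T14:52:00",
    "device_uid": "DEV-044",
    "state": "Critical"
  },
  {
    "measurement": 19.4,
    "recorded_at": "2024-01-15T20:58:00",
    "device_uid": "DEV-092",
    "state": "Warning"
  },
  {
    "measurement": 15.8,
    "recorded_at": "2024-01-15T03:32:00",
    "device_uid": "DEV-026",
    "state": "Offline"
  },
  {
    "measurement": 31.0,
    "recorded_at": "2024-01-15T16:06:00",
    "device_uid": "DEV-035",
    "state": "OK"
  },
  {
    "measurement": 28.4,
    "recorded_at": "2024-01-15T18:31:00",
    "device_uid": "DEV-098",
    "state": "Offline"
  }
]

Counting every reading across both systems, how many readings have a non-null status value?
8

Schema mapping: "condition" (sensor_array_2) = "state" (sensor_array_3) = status

Non-null in sensor_array_2: 3
Non-null in sensor_array_3: 5

Total non-null: 3 + 5 = 8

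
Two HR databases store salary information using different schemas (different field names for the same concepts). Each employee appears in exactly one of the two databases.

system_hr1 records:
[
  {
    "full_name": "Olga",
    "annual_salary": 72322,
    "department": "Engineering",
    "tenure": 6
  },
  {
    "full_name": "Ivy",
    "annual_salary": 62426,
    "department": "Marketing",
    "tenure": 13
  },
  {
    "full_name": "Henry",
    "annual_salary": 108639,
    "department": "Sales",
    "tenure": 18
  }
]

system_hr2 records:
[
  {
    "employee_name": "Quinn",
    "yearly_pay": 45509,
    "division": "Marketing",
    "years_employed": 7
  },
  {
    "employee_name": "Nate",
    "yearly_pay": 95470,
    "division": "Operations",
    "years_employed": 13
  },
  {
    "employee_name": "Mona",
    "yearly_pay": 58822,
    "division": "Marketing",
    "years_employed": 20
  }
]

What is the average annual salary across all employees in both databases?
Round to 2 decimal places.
73864.67

Schema mapping: "annual_salary" (system_hr1) = "yearly_pay" (system_hr2) = annual salary

All salaries: [72322, 62426, 108639, 45509, 95470, 58822]
Sum: 443188
Count: 6
Average: 443188 / 6 = 73864.67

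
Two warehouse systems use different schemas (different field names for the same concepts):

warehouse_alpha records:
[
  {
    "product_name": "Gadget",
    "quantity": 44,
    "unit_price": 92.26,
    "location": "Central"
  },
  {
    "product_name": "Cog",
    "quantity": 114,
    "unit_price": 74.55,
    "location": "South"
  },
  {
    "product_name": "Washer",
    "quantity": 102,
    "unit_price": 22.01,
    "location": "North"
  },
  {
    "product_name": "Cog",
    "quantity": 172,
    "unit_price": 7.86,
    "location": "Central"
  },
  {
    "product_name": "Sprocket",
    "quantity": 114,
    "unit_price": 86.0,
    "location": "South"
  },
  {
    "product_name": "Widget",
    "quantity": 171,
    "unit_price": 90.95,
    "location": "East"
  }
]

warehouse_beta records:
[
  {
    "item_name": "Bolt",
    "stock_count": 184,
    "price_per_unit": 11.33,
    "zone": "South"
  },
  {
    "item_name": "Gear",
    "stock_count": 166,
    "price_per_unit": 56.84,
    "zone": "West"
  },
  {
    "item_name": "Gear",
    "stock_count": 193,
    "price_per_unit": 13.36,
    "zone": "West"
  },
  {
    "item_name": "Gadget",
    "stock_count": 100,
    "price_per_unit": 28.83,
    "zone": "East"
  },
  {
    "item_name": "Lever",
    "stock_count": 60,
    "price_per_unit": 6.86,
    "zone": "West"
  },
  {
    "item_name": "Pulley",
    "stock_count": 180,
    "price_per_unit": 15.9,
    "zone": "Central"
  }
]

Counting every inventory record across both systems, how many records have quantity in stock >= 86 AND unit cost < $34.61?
6

Schema mappings:
- "quantity" (warehouse_alpha) = "stock_count" (warehouse_beta) = quantity
- "unit_price" (warehouse_alpha) = "price_per_unit" (warehouse_beta) = unit cost

Records meeting both conditions in warehouse_alpha: 2
Records meeting both conditions in warehouse_beta: 4

Total: 2 + 4 = 6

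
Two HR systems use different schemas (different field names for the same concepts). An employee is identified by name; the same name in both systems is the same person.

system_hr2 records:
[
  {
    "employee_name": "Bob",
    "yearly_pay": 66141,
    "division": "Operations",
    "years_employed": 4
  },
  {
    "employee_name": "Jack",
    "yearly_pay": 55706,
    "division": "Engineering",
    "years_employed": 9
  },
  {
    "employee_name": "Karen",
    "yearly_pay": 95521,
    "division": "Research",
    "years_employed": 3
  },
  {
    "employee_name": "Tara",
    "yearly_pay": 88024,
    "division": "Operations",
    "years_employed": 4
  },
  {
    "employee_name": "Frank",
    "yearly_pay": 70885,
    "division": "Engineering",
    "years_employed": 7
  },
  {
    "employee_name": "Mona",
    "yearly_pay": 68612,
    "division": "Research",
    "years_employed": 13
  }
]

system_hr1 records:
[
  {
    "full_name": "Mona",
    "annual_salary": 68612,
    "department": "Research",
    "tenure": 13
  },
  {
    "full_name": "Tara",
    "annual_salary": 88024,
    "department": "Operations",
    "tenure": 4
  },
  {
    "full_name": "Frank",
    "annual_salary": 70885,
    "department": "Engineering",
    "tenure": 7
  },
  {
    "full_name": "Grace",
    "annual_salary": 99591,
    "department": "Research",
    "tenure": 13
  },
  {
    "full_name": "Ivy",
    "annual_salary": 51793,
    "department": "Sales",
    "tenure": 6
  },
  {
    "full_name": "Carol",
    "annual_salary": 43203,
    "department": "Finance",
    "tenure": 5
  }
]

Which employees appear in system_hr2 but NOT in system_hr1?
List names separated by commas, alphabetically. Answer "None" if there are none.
Bob, Jack, Karen

Schema mapping: "employee_name" (system_hr2) = "full_name" (system_hr1) = employee name

Names in system_hr2: ['Bob', 'Frank', 'Jack', 'Karen', 'Mona', 'Tara']
Names in system_hr1: ['Carol', 'Frank', 'Grace', 'Ivy', 'Mona', 'Tara']

In system_hr2 but not system_hr1: ['Bob', 'Jack', 'Karen']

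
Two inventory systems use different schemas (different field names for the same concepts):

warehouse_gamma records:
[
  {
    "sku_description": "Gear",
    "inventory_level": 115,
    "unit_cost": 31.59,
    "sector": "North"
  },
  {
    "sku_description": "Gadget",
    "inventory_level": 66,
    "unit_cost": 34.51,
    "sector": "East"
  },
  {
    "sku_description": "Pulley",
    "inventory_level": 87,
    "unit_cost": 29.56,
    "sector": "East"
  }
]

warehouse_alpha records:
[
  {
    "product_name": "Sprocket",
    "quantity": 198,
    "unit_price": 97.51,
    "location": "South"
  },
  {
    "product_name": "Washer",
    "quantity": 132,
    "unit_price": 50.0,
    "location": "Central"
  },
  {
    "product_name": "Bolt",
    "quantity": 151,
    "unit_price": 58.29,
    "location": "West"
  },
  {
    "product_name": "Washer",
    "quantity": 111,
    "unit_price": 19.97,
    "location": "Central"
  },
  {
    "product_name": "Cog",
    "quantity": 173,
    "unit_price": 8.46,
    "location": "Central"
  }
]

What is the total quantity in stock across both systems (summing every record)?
1033

To reconcile these schemas, identify the field holding the quantity in stock in each system:
1. In warehouse_gamma it is "inventory_level"
2. In warehouse_alpha it is "quantity"

From warehouse_gamma: 115 + 66 + 87 = 268
From warehouse_alpha: 198 + 132 + 151 + 111 + 173 = 765

Total: 268 + 765 = 1033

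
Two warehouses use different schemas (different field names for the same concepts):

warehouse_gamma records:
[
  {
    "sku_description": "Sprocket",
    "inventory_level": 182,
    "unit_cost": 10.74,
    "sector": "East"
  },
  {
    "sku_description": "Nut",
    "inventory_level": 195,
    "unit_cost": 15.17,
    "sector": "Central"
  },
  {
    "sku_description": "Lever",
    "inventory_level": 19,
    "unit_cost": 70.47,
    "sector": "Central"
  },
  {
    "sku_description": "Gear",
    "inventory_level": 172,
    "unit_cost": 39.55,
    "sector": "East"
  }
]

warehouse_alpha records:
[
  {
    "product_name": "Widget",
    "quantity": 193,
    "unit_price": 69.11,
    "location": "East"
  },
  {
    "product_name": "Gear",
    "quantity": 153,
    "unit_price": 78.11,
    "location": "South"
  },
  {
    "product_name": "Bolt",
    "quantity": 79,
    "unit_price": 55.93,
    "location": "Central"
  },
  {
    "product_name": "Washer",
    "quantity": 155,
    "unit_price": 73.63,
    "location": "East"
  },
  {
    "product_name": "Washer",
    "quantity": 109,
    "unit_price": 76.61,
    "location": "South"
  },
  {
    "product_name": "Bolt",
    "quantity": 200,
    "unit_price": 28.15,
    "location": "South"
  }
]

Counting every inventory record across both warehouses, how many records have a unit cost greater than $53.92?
6

Schema mapping: "unit_cost" (warehouse_gamma) = "unit_price" (warehouse_alpha) = unit cost

Records > $53.92 in warehouse_gamma: 1
Records > $53.92 in warehouse_alpha: 5

Total count: 1 + 5 = 6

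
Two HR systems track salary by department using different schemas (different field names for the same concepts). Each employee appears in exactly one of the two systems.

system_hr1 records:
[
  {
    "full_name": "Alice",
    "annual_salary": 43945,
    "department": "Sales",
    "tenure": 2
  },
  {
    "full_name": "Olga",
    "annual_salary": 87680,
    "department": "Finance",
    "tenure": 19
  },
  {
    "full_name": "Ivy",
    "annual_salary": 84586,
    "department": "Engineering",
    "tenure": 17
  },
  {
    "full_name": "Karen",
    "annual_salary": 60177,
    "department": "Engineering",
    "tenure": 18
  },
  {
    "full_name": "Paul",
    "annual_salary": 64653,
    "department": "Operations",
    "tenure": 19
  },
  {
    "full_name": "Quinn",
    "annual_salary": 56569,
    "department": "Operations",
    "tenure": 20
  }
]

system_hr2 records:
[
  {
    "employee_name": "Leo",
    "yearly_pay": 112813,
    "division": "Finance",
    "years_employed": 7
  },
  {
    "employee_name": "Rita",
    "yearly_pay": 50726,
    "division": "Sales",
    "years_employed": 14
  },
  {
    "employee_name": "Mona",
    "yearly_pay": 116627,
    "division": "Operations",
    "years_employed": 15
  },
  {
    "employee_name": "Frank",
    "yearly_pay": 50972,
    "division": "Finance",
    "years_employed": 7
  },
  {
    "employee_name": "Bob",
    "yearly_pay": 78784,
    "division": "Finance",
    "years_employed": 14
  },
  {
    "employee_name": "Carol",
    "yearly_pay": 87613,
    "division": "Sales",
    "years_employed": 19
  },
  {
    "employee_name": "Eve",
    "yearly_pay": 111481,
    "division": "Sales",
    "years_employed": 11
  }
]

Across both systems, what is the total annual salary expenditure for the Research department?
0

Schema mappings:
- "department" (system_hr1) = "division" (system_hr2) = department
- "annual_salary" (system_hr1) = "yearly_pay" (system_hr2) = salary

Research salaries from system_hr1: 0
Research salaries from system_hr2: 0

Total: 0 + 0 = 0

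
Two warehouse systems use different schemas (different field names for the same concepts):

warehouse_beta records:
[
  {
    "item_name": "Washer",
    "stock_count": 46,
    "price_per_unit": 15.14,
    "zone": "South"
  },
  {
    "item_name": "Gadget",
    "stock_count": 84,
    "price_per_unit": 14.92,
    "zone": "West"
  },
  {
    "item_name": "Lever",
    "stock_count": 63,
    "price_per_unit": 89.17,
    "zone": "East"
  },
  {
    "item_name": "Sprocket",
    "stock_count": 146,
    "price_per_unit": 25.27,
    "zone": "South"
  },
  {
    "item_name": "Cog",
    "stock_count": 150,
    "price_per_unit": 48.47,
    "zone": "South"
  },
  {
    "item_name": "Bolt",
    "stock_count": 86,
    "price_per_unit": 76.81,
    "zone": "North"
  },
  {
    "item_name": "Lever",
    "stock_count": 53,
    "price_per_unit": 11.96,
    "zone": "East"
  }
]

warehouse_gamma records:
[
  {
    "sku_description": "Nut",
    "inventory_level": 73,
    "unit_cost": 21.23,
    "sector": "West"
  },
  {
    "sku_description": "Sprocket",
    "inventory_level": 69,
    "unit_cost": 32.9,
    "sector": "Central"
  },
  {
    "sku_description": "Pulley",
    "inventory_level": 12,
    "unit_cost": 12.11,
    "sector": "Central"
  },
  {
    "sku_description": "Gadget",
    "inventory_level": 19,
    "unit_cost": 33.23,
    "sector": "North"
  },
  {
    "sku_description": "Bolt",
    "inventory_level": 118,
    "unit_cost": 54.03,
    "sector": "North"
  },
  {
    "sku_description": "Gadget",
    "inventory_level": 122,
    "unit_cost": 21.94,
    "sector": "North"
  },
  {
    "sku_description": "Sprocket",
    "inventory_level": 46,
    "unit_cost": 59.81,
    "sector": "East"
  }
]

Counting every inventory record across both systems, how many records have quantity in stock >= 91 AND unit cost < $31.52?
2

Schema mappings:
- "stock_count" (warehouse_beta) = "inventory_level" (warehouse_gamma) = quantity
- "price_per_unit" (warehouse_beta) = "unit_cost" (warehouse_gamma) = unit cost

Records meeting both conditions in warehouse_beta: 1
Records meeting both conditions in warehouse_gamma: 1

Total: 1 + 1 = 2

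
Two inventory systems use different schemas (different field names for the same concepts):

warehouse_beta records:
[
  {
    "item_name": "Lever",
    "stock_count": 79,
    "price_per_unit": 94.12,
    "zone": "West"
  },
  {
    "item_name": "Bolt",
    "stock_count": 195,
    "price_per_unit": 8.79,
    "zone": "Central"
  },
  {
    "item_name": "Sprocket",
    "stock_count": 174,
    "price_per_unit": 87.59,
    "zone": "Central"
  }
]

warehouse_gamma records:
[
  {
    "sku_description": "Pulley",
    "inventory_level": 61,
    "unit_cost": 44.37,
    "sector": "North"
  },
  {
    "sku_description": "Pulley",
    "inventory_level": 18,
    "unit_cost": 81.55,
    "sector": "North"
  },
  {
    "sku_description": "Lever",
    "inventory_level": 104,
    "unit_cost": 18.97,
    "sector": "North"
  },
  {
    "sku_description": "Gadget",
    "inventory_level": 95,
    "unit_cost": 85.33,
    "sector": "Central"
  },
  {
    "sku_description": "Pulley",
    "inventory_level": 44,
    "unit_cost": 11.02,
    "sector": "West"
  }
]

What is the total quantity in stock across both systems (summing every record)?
770

To reconcile these schemas, identify the field holding the quantity in stock in each system:
1. In warehouse_beta it is "stock_count"
2. In warehouse_gamma it is "inventory_level"

From warehouse_beta: 79 + 195 + 174 = 448
From warehouse_gamma: 61 + 18 + 104 + 95 + 44 = 322

Total: 448 + 322 = 770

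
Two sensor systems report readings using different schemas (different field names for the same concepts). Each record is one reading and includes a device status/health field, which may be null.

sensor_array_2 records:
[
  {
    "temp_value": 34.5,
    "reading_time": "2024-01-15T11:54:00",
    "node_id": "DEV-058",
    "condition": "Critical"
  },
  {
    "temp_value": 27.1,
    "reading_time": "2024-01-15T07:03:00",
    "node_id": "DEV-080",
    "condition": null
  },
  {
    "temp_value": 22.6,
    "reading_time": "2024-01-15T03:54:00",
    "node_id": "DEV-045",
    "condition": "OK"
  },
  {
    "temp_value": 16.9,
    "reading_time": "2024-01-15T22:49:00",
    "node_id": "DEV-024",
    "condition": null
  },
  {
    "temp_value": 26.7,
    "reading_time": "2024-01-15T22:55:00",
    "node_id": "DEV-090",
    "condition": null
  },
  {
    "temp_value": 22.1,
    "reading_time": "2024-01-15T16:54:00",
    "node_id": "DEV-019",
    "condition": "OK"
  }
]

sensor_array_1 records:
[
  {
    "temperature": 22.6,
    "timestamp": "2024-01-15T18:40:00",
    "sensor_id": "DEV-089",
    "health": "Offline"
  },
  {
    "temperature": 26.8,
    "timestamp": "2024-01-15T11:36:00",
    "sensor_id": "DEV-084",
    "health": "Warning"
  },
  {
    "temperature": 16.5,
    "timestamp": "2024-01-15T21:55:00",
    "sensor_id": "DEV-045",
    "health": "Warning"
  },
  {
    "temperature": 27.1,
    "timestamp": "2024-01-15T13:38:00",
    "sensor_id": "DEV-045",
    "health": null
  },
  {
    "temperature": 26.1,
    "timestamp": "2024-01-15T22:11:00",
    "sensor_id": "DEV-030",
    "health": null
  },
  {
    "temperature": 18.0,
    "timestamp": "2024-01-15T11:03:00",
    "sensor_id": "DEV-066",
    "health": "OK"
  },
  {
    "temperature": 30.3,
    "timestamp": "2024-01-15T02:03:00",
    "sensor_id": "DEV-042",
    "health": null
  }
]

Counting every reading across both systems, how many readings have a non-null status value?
7

Schema mapping: "condition" (sensor_array_2) = "health" (sensor_array_1) = status

Non-null in sensor_array_2: 3
Non-null in sensor_array_1: 4

Total non-null: 3 + 4 = 7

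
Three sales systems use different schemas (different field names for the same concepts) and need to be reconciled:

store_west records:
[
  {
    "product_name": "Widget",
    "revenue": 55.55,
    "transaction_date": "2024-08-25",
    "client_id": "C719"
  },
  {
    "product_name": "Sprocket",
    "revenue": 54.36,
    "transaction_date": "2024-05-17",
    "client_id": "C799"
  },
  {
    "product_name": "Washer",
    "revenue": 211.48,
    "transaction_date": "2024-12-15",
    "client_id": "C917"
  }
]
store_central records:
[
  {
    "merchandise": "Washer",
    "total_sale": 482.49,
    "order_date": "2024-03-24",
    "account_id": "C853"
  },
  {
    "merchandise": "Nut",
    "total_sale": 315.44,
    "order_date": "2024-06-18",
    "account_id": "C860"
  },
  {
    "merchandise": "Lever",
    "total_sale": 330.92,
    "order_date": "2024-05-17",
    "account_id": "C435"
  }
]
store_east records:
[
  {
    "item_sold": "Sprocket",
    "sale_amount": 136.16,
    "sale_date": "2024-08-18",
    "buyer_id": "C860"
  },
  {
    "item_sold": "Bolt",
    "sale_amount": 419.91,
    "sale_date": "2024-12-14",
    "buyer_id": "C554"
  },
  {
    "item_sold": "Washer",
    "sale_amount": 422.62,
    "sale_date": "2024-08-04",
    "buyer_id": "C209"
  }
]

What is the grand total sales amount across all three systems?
2428.93

Schema reconciliation - all amount fields map to sale amount:

store_west (revenue): 321.39
store_central (total_sale): 1128.85
store_east (sale_amount): 978.69

Grand total: 2428.93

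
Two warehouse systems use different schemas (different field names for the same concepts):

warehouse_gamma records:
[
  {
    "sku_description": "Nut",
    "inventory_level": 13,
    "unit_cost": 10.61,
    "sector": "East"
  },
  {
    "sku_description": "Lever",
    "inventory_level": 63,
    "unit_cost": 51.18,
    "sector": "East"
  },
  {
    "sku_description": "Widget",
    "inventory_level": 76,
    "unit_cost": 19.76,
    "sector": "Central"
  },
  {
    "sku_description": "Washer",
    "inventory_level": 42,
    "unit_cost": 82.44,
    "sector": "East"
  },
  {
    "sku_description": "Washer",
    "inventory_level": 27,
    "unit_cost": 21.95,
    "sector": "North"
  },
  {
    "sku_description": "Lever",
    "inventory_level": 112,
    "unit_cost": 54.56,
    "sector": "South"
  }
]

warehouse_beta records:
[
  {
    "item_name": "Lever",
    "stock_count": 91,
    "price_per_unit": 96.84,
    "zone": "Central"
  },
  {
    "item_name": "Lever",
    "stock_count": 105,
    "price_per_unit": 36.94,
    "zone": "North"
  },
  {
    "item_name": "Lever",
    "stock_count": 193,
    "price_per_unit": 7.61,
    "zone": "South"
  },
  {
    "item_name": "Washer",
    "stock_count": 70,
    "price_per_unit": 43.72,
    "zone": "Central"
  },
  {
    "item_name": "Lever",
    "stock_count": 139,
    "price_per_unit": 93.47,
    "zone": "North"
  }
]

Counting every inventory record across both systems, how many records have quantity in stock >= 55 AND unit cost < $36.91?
2

Schema mappings:
- "inventory_level" (warehouse_gamma) = "stock_count" (warehouse_beta) = quantity
- "unit_cost" (warehouse_gamma) = "price_per_unit" (warehouse_beta) = unit cost

Records meeting both conditions in warehouse_gamma: 1
Records meeting both conditions in warehouse_beta: 1

Total: 1 + 1 = 2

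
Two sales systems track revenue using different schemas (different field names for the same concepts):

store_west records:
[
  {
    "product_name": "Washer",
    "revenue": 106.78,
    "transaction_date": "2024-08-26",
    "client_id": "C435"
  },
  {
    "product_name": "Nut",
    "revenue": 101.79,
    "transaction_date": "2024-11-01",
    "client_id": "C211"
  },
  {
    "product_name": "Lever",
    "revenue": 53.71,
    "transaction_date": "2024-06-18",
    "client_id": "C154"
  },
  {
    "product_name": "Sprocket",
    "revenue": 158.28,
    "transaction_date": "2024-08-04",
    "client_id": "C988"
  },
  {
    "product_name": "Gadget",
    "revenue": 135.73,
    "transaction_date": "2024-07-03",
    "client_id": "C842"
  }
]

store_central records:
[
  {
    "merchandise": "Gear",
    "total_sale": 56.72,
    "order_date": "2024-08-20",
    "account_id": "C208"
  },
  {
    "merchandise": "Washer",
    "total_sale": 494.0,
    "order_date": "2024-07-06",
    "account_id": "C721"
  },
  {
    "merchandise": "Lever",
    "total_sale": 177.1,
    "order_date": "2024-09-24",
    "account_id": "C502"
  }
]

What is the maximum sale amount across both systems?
494.0

Reconcile: "revenue" (store_west) = "total_sale" (store_central) = sale amount

Maximum in store_west: 158.28
Maximum in store_central: 494.0

Overall maximum: max(158.28, 494.0) = 494.0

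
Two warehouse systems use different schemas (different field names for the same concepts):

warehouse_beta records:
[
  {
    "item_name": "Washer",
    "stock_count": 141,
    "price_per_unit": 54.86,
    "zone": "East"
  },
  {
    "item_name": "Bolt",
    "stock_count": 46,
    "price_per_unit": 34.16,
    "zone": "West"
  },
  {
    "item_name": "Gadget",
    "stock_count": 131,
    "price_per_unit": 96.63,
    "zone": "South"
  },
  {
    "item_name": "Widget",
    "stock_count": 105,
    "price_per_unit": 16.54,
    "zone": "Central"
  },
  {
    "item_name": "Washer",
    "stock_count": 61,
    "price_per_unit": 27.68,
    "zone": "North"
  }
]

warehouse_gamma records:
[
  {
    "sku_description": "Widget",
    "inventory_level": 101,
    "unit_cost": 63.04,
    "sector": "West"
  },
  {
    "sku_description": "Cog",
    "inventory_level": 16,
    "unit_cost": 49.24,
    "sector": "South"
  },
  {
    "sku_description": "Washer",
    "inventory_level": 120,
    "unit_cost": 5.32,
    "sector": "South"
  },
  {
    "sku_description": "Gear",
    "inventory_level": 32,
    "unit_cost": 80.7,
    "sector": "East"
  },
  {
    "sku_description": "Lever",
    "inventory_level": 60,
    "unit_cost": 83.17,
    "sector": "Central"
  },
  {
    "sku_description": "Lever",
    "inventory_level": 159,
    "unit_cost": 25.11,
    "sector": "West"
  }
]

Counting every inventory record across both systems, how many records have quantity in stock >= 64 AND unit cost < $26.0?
3

Schema mappings:
- "stock_count" (warehouse_beta) = "inventory_level" (warehouse_gamma) = quantity
- "price_per_unit" (warehouse_beta) = "unit_cost" (warehouse_gamma) = unit cost

Records meeting both conditions in warehouse_beta: 1
Records meeting both conditions in warehouse_gamma: 2

Total: 1 + 2 = 3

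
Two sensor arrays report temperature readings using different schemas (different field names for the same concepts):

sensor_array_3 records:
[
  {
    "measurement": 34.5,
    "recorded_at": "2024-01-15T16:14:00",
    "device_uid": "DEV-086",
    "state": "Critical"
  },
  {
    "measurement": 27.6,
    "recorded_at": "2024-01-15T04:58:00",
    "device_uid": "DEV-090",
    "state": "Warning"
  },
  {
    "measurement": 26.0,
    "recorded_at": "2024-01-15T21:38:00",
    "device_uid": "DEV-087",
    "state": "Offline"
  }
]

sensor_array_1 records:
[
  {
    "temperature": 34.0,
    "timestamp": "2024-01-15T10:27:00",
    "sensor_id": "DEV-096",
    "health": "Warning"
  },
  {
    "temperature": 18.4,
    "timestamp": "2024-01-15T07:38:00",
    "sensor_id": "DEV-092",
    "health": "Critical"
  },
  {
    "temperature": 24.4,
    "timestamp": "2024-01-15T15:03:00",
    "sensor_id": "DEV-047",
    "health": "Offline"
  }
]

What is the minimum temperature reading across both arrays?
18.4

Schema mapping: "measurement" (sensor_array_3) = "temperature" (sensor_array_1) = temperature reading

Minimum in sensor_array_3: 26.0
Minimum in sensor_array_1: 18.4

Overall minimum: min(26.0, 18.4) = 18.4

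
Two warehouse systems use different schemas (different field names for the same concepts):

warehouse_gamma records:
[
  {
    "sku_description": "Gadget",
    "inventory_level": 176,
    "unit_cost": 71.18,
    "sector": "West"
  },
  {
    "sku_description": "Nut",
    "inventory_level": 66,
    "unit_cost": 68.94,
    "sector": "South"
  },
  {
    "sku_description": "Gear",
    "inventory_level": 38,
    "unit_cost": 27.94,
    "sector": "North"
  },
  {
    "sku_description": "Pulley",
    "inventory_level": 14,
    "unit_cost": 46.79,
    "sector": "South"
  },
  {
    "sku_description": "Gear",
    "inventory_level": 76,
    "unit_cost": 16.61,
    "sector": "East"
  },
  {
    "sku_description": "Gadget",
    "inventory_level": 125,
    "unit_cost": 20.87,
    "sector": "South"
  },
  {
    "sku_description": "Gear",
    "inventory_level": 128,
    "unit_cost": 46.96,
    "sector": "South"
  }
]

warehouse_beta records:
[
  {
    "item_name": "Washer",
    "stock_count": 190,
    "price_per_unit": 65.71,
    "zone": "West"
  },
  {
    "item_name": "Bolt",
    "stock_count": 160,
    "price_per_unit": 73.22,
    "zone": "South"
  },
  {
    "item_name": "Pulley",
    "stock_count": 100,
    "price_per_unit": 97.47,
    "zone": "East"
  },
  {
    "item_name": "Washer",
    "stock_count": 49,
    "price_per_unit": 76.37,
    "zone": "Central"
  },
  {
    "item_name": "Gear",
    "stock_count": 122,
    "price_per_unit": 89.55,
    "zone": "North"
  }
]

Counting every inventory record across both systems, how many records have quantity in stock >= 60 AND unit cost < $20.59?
1

Schema mappings:
- "inventory_level" (warehouse_gamma) = "stock_count" (warehouse_beta) = quantity
- "unit_cost" (warehouse_gamma) = "price_per_unit" (warehouse_beta) = unit cost

Records meeting both conditions in warehouse_gamma: 1
Records meeting both conditions in warehouse_beta: 0

Total: 1 + 0 = 1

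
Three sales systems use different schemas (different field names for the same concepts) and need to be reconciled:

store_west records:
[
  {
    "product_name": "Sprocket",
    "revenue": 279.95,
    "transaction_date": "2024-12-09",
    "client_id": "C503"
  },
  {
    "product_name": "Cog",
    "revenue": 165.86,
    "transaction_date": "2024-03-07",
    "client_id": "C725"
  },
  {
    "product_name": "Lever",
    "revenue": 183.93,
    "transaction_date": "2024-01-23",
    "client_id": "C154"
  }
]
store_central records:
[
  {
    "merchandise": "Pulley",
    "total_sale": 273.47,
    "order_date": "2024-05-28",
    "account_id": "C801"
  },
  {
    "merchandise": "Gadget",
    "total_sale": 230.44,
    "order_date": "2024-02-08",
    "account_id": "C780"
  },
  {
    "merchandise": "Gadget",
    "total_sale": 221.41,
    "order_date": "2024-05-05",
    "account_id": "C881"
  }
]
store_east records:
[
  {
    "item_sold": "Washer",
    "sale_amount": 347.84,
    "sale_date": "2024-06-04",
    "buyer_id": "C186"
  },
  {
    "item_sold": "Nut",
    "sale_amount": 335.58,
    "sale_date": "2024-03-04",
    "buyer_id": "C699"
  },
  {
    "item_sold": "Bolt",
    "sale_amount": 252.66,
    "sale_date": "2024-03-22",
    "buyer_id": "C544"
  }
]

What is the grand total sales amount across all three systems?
2291.14

Schema reconciliation - all amount fields map to sale amount:

store_west (revenue): 629.74
store_central (total_sale): 725.32
store_east (sale_amount): 936.08

Grand total: 2291.14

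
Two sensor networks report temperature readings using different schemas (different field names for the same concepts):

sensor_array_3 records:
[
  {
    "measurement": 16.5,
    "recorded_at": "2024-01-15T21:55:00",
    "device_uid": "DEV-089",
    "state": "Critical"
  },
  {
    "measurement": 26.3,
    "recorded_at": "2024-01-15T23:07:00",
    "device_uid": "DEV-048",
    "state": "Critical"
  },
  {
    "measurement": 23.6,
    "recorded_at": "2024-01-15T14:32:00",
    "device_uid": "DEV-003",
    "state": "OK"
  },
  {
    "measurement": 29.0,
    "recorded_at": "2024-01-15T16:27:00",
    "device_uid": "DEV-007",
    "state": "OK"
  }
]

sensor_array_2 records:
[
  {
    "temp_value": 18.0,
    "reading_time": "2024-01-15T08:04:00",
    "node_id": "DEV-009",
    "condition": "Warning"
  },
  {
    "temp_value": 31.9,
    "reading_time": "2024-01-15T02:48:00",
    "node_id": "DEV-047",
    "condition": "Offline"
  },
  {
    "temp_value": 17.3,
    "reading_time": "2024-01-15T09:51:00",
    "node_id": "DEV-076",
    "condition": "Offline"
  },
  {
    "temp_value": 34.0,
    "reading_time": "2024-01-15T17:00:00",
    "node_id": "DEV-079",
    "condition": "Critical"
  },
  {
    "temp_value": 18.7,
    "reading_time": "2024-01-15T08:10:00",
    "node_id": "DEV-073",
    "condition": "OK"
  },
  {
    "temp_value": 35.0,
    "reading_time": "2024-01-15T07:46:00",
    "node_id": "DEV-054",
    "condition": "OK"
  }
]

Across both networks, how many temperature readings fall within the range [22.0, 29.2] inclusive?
3

Schema mapping: "measurement" (sensor_array_3) = "temp_value" (sensor_array_2) = temperature

Readings in [22.0, 29.2] from sensor_array_3: 3
Readings in [22.0, 29.2] from sensor_array_2: 0

Total count: 3 + 0 = 3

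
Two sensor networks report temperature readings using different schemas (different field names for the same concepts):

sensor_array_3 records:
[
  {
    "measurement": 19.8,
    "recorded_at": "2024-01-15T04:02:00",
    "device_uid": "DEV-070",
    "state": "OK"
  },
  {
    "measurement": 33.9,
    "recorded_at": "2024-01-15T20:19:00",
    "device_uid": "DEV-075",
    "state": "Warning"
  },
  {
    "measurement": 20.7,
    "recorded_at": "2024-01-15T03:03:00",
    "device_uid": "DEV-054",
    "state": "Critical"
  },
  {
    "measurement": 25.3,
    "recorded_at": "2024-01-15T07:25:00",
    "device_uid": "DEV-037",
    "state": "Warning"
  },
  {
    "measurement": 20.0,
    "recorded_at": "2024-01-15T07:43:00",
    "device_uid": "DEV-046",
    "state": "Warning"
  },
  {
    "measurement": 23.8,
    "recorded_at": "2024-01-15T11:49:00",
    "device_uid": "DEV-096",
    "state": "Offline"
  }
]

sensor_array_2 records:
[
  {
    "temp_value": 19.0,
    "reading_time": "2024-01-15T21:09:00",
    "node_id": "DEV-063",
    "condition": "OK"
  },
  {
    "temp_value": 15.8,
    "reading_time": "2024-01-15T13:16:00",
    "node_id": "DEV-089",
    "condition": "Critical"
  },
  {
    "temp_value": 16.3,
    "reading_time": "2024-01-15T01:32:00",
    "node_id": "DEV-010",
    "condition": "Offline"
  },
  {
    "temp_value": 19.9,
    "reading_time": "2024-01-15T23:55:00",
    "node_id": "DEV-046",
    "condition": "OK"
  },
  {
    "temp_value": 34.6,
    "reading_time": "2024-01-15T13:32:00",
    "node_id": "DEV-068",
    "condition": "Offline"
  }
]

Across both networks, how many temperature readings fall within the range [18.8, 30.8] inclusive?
7

Schema mapping: "measurement" (sensor_array_3) = "temp_value" (sensor_array_2) = temperature

Readings in [18.8, 30.8] from sensor_array_3: 5
Readings in [18.8, 30.8] from sensor_array_2: 2

Total count: 5 + 2 = 7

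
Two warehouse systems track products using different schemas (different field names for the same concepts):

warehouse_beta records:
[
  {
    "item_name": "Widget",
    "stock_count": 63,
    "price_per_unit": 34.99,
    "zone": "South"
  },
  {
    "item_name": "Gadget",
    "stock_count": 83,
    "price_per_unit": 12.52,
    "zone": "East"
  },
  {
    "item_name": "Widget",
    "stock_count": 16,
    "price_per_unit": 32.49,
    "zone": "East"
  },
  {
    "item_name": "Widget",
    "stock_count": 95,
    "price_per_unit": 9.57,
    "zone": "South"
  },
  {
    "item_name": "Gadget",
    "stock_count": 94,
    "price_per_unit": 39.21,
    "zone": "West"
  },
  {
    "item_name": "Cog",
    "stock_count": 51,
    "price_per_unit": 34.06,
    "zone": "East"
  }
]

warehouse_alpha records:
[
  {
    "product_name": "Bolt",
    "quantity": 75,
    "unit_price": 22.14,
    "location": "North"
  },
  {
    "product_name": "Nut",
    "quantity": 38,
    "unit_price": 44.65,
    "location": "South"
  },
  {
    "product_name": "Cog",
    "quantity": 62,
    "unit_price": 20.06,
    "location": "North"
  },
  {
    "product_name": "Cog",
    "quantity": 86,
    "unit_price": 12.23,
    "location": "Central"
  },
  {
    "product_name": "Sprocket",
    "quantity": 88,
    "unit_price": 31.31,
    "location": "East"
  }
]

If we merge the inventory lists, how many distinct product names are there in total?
6

Schema mapping: "item_name" (warehouse_beta) = "product_name" (warehouse_alpha) = product name

Products in warehouse_beta: ['Cog', 'Gadget', 'Widget']
Products in warehouse_alpha: ['Bolt', 'Cog', 'Nut', 'Sprocket']

Union (unique products): ['Bolt', 'Cog', 'Gadget', 'Nut', 'Sprocket', 'Widget']
Count: 6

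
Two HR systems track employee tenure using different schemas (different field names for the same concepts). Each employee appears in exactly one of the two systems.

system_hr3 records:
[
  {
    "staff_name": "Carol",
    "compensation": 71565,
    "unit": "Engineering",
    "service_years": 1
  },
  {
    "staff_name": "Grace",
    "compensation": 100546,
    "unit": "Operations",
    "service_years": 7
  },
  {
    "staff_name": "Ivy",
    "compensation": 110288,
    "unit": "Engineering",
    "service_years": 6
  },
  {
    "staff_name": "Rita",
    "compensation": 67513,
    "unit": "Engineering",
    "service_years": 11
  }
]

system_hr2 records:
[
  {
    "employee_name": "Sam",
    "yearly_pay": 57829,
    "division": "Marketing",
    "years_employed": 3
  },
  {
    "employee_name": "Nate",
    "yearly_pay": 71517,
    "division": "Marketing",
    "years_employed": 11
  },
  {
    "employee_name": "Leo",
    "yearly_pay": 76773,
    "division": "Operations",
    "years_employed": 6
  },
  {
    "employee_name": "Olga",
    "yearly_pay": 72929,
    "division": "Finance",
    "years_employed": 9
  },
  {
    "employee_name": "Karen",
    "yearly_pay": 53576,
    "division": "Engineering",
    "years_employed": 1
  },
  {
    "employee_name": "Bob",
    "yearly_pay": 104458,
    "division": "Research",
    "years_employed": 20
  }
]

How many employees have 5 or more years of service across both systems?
7

Reconcile schemas: "service_years" (system_hr3) = "years_employed" (system_hr2) = years of service

From system_hr3: 3 employees with >= 5 years
From system_hr2: 4 employees with >= 5 years

Total: 3 + 4 = 7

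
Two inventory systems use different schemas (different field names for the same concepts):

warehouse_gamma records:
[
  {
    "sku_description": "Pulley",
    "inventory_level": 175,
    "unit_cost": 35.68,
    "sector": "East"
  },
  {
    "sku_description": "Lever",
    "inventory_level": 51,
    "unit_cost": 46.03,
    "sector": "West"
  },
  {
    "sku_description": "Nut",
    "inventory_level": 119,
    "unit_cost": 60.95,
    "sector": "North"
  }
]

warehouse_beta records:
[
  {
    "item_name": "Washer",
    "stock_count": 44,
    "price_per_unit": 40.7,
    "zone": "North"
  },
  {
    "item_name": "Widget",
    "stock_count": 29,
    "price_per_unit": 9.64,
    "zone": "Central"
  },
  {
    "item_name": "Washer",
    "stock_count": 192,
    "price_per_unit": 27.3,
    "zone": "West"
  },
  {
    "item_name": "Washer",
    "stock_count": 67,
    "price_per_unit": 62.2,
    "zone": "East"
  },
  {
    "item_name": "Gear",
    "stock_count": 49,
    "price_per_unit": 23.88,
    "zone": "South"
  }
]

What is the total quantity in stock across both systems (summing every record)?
726

To reconcile these schemas, identify the field holding the quantity in stock in each system:
1. In warehouse_gamma it is "inventory_level"
2. In warehouse_beta it is "stock_count"

From warehouse_gamma: 175 + 51 + 119 = 345
From warehouse_beta: 44 + 29 + 192 + 67 + 49 = 381

Total: 345 + 381 = 726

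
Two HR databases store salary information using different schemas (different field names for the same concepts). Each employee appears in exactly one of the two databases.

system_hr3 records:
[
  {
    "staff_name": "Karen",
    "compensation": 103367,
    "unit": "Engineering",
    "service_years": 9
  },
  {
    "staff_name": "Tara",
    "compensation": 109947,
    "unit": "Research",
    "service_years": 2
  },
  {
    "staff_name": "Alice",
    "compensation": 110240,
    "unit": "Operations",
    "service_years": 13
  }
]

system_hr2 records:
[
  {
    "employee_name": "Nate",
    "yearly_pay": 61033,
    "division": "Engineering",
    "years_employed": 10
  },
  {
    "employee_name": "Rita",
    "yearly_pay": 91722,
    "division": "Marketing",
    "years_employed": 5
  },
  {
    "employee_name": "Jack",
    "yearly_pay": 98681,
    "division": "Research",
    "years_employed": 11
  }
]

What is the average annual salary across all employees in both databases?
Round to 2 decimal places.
95831.67

Schema mapping: "compensation" (system_hr3) = "yearly_pay" (system_hr2) = annual salary

All salaries: [103367, 109947, 110240, 61033, 91722, 98681]
Sum: 574990
Count: 6
Average: 574990 / 6 = 95831.67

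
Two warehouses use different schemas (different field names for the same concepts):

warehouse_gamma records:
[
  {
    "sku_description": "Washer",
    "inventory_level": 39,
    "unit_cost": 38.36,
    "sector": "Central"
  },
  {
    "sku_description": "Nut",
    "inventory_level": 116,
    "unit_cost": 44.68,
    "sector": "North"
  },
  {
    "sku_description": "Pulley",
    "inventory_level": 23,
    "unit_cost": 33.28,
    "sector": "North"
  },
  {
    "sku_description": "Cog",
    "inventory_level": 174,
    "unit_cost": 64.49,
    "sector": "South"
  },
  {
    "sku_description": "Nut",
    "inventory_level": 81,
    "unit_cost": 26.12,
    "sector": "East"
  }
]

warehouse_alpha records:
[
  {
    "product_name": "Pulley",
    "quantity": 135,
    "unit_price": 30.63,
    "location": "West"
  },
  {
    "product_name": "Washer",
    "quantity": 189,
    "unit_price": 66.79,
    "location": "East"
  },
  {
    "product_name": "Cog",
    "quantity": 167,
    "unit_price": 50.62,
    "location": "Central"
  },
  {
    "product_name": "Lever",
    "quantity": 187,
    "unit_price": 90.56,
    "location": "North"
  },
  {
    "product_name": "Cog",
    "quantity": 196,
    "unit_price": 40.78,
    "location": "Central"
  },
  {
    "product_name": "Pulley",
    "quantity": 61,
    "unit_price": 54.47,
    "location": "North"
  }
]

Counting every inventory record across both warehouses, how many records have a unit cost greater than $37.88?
8

Schema mapping: "unit_cost" (warehouse_gamma) = "unit_price" (warehouse_alpha) = unit cost

Records > $37.88 in warehouse_gamma: 3
Records > $37.88 in warehouse_alpha: 5

Total count: 3 + 5 = 8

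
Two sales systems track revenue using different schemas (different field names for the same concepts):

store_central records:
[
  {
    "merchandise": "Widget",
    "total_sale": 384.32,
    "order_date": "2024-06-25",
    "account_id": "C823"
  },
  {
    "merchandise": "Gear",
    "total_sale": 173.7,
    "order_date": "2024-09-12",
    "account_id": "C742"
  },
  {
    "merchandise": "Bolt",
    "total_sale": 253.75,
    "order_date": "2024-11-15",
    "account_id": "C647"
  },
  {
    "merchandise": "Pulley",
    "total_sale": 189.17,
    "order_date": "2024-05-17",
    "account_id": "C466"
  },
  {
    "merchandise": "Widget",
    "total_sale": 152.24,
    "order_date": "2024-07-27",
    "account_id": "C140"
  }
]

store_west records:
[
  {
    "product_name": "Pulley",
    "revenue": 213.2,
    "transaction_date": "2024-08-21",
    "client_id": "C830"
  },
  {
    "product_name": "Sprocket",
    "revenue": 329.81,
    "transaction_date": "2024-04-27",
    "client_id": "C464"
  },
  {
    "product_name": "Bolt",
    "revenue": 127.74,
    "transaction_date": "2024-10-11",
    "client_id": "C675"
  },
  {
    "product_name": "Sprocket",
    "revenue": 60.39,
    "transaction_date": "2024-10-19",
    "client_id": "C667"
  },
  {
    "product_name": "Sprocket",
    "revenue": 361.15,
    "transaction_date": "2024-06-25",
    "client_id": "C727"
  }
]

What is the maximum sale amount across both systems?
384.32

Reconcile: "total_sale" (store_central) = "revenue" (store_west) = sale amount

Maximum in store_central: 384.32
Maximum in store_west: 361.15

Overall maximum: max(384.32, 361.15) = 384.32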